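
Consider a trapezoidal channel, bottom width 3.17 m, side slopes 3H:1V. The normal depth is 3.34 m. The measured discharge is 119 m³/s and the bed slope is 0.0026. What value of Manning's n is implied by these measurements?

n = 0.0281

With bottom width b = 3.17 m and side slope z = 3: A = (b + zy)y = (3.17 + 3×3.34)×3.34 = 44.05 m²; P = b + 2y√(1+z²) = 3.17 + 2×3.34×3.162 = 24.29 m.
Hydraulic radius R = A/P = 44.05/24.29 = 1.813 m.
Rearranging Manning's equation: n = (1/Q) A R^(2/3) S^(1/2) = (1/119) × 44.05 × 1.813^(2/3) × √0.0026 = 0.0281.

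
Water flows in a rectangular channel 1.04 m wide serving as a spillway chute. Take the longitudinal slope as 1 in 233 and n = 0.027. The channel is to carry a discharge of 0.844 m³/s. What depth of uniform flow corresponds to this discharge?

Manning's equation rearranged: A R^(2/3) = nQ / (1·√S) = 0.027 × 0.844 / (√0.004292) = 0.3478.
At y = 0.82 m: A R^(2/3) = 0.3975 — too large.
At y = 0.61 m: A R^(2/3) = 0.272 — too small.
At y = 0.738 m: A R^(2/3) = 0.3478 — close enough.

y_n = 0.738 m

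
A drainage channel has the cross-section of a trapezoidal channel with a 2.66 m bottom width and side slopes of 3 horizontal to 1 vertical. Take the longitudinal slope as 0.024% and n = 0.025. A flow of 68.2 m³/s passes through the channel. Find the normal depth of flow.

y_n = 4.23 m

Manning's equation rearranged: A R^(2/3) = nQ / (1·√S) = 0.025 × 68.2 / (√0.00024) = 110.1.
Try y = 3.12 m: A R^(2/3) = 52.89 — too small.
Try y = 4.98 m: A R^(2/3) = 164.3 — too large.
Try y = 4.23 m: A R^(2/3) = 110.1 — ≈ 110.1.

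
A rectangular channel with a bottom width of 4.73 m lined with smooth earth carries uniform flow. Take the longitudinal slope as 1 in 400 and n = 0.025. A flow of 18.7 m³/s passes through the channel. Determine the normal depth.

Manning's equation rearranged: A R^(2/3) = nQ / (1·√S) = 0.025 × 18.7 / (√0.0025) = 9.35.
Try y = 1.56 m: A R^(2/3) = 7.08 — too small.
Try y = 2.38 m: A R^(2/3) = 12.61 — too large.
Try y = 1.91 m: A R^(2/3) = 9.372 — close enough.

y_n = 1.91 m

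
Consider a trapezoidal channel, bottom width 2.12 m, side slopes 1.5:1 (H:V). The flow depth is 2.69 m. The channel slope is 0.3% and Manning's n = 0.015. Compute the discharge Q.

With bottom width b = 2.12 m and side slope z = 1.5: A = (b + zy)y = (2.12 + 1.5×2.69)×2.69 = 16.56 m²; P = b + 2y√(1+z²) = 2.12 + 2×2.69×1.803 = 11.82 m.
Hydraulic radius R = A/P = 16.56/11.82 = 1.401 m.
Manning's equation: Q = (1/n) A R^(2/3) S^(1/2) = (1/0.015) × 16.56 × 1.401^(2/3) × 0.003^(1/2) = 75.7 m³/s.

Q = 75.7 m³/s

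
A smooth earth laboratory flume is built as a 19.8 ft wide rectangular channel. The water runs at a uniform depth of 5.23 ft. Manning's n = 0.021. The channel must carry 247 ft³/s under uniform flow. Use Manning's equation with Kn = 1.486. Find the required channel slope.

S = 0.00022

Flow area A = b·y = 19.8 × 5.23 = 103.6 ft². Wetted perimeter P = b + 2y = 19.8 + 2×5.23 = 30.26 ft.
Hydraulic radius R = A/P = 103.6/30.26 = 3.422 ft.
From Manning's equation, S = [nQ / (1.486 A R^(2/3))]² = [0.021 × 247 / (1.486 × 103.6 × 3.422^(2/3))]² = 0.00022.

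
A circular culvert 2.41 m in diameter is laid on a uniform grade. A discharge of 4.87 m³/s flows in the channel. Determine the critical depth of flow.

y_c = 1 m

At critical depth, Q² T / (g A³) = 1, i.e. A³/T = Q²/g = 4.87²/9.81 = 2.418.
Trying y = 1.26 m: A³/T = 5.838 — high.
Trying y = 0.749 m: A³/T = 0.7916 — low.
Trying y = 1 m: A³/T = 2.412 — close enough.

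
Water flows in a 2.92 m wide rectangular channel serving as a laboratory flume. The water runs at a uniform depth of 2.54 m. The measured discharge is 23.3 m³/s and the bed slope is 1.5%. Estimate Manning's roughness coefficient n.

n = 0.0371

Flow area A = b·y = 2.92 × 2.54 = 7.417 m². Wetted perimeter P = b + 2y = 2.92 + 2×2.54 = 8 m.
Hydraulic radius R = A/P = 7.417/8 = 0.9271 m.
Rearranging Manning's equation: n = (1/Q) A R^(2/3) S^(1/2) = (1/23.3) × 7.417 × 0.9271^(2/3) × √0.015 = 0.0371.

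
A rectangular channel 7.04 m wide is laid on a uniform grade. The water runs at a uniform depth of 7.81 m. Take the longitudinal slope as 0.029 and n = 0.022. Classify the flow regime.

supercritical

Flow area A = b·y = 7.04 × 7.81 = 54.98 m². Wetted perimeter P = b + 2y = 7.04 + 2×7.81 = 22.66 m.
Hydraulic radius R = A/P = 54.98/22.66 = 2.426 m.
V = (1/n) R^(2/3) √S = (1/0.022) × 2.426^(2/3) × √0.029 = 13.98 m/s. Hydraulic depth D_h = A/T = 54.98/7.04 = 7.81 m.
Froude number Fr = V/√(g·D_h) = 13.98/√(9.81×7.81) = 1.6, which is greater than 1, so the flow is supercritical.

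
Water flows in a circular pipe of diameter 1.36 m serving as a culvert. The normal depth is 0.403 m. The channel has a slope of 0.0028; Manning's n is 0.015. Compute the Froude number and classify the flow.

subcritical

For a circular section of diameter D = 1.36 m at depth y = 0.403 m, the central angle is θ = 2 arccos(1 − 2y/D) = 2.302 rad. Then A = (D²/8)(θ − sin θ) = 0.3603 m² and P = Dθ/2 = 1.566 m.
Hydraulic radius R = A/P = 0.3603/1.566 = 0.2301 m.
V = (1/n) R^(2/3) √S = (1/0.015) × 0.2301^(2/3) × √0.0028 = 1.325 m/s. Hydraulic depth D_h = A/T = 0.3603/1.242 = 0.2901 m.
Froude number Fr = V/√(g·D_h) = 1.325/√(9.81×0.2901) = 0.785, which is less than 1, so the flow is subcritical.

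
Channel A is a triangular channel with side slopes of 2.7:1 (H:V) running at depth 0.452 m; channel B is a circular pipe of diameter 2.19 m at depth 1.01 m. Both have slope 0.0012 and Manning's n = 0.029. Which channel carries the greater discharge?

channel B

Channel A: For a triangular section with side slope z = 2.7: A = zy² = 2.7×0.452² = 0.5516 m²; P = 2y√(1+z²) = 2×0.452×2.879 = 2.603 m. Hydraulic radius R = A/P = 0.5516/2.603 = 0.2119 m. Q_A = (1/0.029)·0.5516·0.2119^(2/3)·√0.0012 = 0.2342 m³/s.
Channel B: For a circular section of diameter D = 2.19 m at depth y = 1.01 m, the central angle is θ = 2 arccos(1 − 2y/D) = 2.986 rad. Then A = (D²/8)(θ − sin θ) = 1.697 m² and P = Dθ/2 = 3.27 m. Hydraulic radius R = A/P = 1.697/3.27 = 0.5191 m. Q_B = (1/0.029)·1.697·0.5191^(2/3)·√0.0012 = 1.31 m³/s.
Q_A = 0.2342 m³/s vs Q_B = 1.31 m³/s, so channel B carries more.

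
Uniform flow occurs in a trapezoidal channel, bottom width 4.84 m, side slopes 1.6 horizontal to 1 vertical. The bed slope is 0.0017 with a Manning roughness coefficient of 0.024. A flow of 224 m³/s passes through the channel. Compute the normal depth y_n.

y_n = 5.1 m

Manning's equation rearranged: A R^(2/3) = nQ / (1·√S) = 0.024 × 224 / (√0.0017) = 130.4.
Trying y = 6.07 m: A R^(2/3) = 191.2 — over.
Trying y = 4.59 m: A R^(2/3) = 103.7 — short.
Trying y = 5.1 m: A R^(2/3) = 130.2 — ≈ 130.4.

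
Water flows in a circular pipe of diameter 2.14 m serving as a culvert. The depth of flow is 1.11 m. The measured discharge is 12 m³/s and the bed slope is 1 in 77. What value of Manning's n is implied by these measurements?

n = 0.012

For a circular section of diameter D = 2.14 m at depth y = 1.11 m, the central angle is θ = 2 arccos(1 − 2y/D) = 3.216 rad. Then A = (D²/8)(θ − sin θ) = 1.884 m² and P = Dθ/2 = 3.442 m.
Hydraulic radius R = A/P = 1.884/3.442 = 0.5474 m.
Rearranging Manning's equation: n = (1/Q) A R^(2/3) S^(1/2) = (1/12) × 1.884 × 0.5474^(2/3) × √0.01299 = 0.012.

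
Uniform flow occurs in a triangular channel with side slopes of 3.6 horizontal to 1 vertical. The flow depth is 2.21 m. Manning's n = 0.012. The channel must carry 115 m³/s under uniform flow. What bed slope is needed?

For a triangular section with side slope z = 3.6: A = zy² = 3.6×2.21² = 17.58 m²; P = 2y√(1+z²) = 2×2.21×3.736 = 16.51 m.
Hydraulic radius R = A/P = 17.58/16.51 = 1.065 m.
From Manning's equation, S = [nQ / (1 A R^(2/3))]² = [0.012 × 115 / (1 × 17.58 × 1.065^(2/3))]² = 0.00567.

S = 0.00567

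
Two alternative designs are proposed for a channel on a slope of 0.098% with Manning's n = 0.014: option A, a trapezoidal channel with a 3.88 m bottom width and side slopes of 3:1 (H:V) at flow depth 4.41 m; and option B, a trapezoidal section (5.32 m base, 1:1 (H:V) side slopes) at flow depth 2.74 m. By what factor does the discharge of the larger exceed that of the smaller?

4.29

Channel A: With bottom width b = 3.88 m and side slope z = 3: A = (b + zy)y = (3.88 + 3×4.41)×4.41 = 75.46 m²; P = b + 2y√(1+z²) = 3.88 + 2×4.41×3.162 = 31.77 m. Hydraulic radius R = A/P = 75.46/31.77 = 2.375 m. Q_A = (1/0.014)·75.46·2.375^(2/3)·√0.00098 = 300.3 m³/s.
Channel B: With bottom width b = 5.32 m and side slope z = 1: A = (b + zy)y = (5.32 + 1×2.74)×2.74 = 22.08 m²; P = b + 2y√(1+z²) = 5.32 + 2×2.74×1.414 = 13.07 m. Hydraulic radius R = A/P = 22.08/13.07 = 1.69 m. Q_B = (1/0.014)·22.08·1.69^(2/3)·√0.00098 = 70.06 m³/s.
The larger discharge is 300.3 m³/s and the smaller is 70.06 m³/s; the ratio is 4.29.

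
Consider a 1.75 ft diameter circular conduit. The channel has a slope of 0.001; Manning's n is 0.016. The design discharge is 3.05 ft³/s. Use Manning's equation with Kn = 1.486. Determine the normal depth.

Manning's equation rearranged: A R^(2/3) = nQ / (1.486·√S) = 0.016 × 3.05 / (1.486 × √0.001) = 1.038.
Try y = 1.26 ft: A R^(2/3) = 1.203 — over.
Try y = 0.847 ft: A R^(2/3) = 0.6556 — short.
Try y = 1.13 ft: A R^(2/3) = 1.039 — ≈ 1.038.

y_n = 1.13 ft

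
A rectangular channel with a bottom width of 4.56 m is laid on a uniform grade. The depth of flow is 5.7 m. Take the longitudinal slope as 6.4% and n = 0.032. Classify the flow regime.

supercritical

Flow area A = b·y = 4.56 × 5.7 = 25.99 m². Wetted perimeter P = b + 2y = 4.56 + 2×5.7 = 15.96 m.
Hydraulic radius R = A/P = 25.99/15.96 = 1.629 m.
V = (1/n) R^(2/3) √S = (1/0.032) × 1.629^(2/3) × √0.064 = 10.94 m/s. Hydraulic depth D_h = A/T = 25.99/4.56 = 5.7 m.
Froude number Fr = V/√(g·D_h) = 10.94/√(9.81×5.7) = 1.46, which is greater than 1, so the flow is supercritical.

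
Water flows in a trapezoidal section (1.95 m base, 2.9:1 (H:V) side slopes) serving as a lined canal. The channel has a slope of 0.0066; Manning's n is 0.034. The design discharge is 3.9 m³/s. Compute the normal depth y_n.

y_n = 0.701 m

Manning's equation rearranged: A R^(2/3) = nQ / (1·√S) = 0.034 × 3.9 / (√0.0066) = 1.632.
At y = 0.838 m: A R^(2/3) = 2.366 — over.
At y = 0.701 m: A R^(2/3) = 1.631 — close enough.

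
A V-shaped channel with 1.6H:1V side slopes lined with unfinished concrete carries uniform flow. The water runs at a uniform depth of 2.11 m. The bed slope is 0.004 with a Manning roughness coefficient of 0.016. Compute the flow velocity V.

V = 3.67 m/s

For a triangular section with side slope z = 1.6: A = zy² = 1.6×2.11² = 7.123 m²; P = 2y√(1+z²) = 2×2.11×1.887 = 7.962 m.
Hydraulic radius R = A/P = 7.123/7.962 = 0.8946 m.
From Manning's equation, V = (1/n) R^(2/3) S^(1/2) = (1/0.016) × 0.8946^(2/3) × 0.004^(1/2) = 3.67 m/s.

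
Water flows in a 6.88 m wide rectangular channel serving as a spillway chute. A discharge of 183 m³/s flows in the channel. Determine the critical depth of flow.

For a rectangular channel, critical depth y_c = (q²/g)^(1/3) where q = Q/b = 183/6.88 = 26.6 m²/s.
So y_c = (26.6²/9.81)^(1/3) = 4.16 m.

y_c = 4.16 m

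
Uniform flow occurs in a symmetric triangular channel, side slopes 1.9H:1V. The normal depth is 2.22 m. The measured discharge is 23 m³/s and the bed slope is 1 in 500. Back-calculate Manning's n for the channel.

For a triangular section with side slope z = 1.9: A = zy² = 1.9×2.22² = 9.364 m²; P = 2y√(1+z²) = 2×2.22×2.147 = 9.533 m.
Hydraulic radius R = A/P = 9.364/9.533 = 0.9823 m.
Rearranging Manning's equation: n = (1/Q) A R^(2/3) S^(1/2) = (1/23) × 9.364 × 0.9823^(2/3) × √0.002 = 0.018.

n = 0.018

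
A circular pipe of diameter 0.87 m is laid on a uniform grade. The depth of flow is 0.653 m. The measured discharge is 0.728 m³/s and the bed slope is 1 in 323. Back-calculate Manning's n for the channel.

For a circular section of diameter D = 0.87 m at depth y = 0.653 m, the central angle is θ = 2 arccos(1 − 2y/D) = 4.191 rad. Then A = (D²/8)(θ − sin θ) = 0.4786 m² and P = Dθ/2 = 1.823 m.
Hydraulic radius R = A/P = 0.4786/1.823 = 0.2625 m.
Rearranging Manning's equation: n = (1/Q) A R^(2/3) S^(1/2) = (1/0.728) × 0.4786 × 0.2625^(2/3) × √0.003096 = 0.015.

n = 0.015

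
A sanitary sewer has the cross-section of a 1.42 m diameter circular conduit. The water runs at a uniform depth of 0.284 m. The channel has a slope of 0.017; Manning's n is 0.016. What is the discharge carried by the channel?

For a circular section of diameter D = 1.42 m at depth y = 0.284 m, the central angle is θ = 2 arccos(1 − 2y/D) = 1.855 rad. Then A = (D²/8)(θ − sin θ) = 0.2255 m² and P = Dθ/2 = 1.317 m.
Hydraulic radius R = A/P = 0.2255/1.317 = 0.1712 m.
Manning's equation: Q = (1/n) A R^(2/3) S^(1/2) = (1/0.016) × 0.2255 × 0.1712^(2/3) × 0.017^(1/2) = 0.567 m³/s.

Q = 0.567 m³/s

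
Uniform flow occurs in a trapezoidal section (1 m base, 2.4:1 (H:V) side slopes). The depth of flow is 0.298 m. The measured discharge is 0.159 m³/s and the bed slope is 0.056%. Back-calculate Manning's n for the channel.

With bottom width b = 1 m and side slope z = 2.4: A = (b + zy)y = (1 + 2.4×0.298)×0.298 = 0.5111 m²; P = b + 2y√(1+z²) = 1 + 2×0.298×2.6 = 2.55 m.
Hydraulic radius R = A/P = 0.5111/2.55 = 0.2005 m.
Rearranging Manning's equation: n = (1/Q) A R^(2/3) S^(1/2) = (1/0.159) × 0.5111 × 0.2005^(2/3) × √0.00056 = 0.0261.

n = 0.0261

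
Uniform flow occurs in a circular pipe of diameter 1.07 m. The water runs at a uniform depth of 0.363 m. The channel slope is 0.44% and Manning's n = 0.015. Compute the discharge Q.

Q = 0.409 m³/s

For a circular section of diameter D = 1.07 m at depth y = 0.363 m, the central angle is θ = 2 arccos(1 − 2y/D) = 2.487 rad. Then A = (D²/8)(θ − sin θ) = 0.2688 m² and P = Dθ/2 = 1.331 m.
Hydraulic radius R = A/P = 0.2688/1.331 = 0.202 m.
Manning's equation: Q = (1/n) A R^(2/3) S^(1/2) = (1/0.015) × 0.2688 × 0.202^(2/3) × 0.0044^(1/2) = 0.409 m³/s.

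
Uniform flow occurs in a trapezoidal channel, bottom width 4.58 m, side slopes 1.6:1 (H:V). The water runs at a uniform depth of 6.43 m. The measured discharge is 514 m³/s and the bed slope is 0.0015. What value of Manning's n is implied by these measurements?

n = 0.016

With bottom width b = 4.58 m and side slope z = 1.6: A = (b + zy)y = (4.58 + 1.6×6.43)×6.43 = 95.6 m²; P = b + 2y√(1+z²) = 4.58 + 2×6.43×1.887 = 28.84 m.
Hydraulic radius R = A/P = 95.6/28.84 = 3.314 m.
Rearranging Manning's equation: n = (1/Q) A R^(2/3) S^(1/2) = (1/514) × 95.6 × 3.314^(2/3) × √0.0015 = 0.016.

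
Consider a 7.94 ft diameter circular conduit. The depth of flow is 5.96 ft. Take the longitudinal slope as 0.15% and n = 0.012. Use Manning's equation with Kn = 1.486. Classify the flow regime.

For a circular section of diameter D = 7.94 ft at depth y = 5.96 ft, the central angle is θ = 2 arccos(1 − 2y/D) = 4.192 rad. Then A = (D²/8)(θ − sin θ) = 39.87 ft² and P = Dθ/2 = 16.64 ft.
Hydraulic radius R = A/P = 39.87/16.64 = 2.396 ft.
V = (1.486/n) R^(2/3) √S = (1.486/0.012) × 2.396^(2/3) × √0.0015 = 8.587 ft/s. Hydraulic depth D_h = A/T = 39.87/6.87 = 5.803 ft.
Froude number Fr = V/√(g·D_h) = 8.587/√(32.2×5.803) = 0.628, which is less than 1, so the flow is subcritical.

subcritical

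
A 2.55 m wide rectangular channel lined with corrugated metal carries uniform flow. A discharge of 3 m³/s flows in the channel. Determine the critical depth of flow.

For a rectangular channel, critical depth y_c = (q²/g)^(1/3) where q = Q/b = 3/2.55 = 1.176 m²/s.
So y_c = (1.176²/9.81)^(1/3) = 0.521 m.

y_c = 0.521 m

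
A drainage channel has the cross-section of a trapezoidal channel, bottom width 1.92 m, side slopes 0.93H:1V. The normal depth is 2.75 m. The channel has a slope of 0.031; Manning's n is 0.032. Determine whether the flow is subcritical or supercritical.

supercritical

With bottom width b = 1.92 m and side slope z = 0.93: A = (b + zy)y = (1.92 + 0.93×2.75)×2.75 = 12.31 m²; P = b + 2y√(1+z²) = 1.92 + 2×2.75×1.366 = 9.431 m.
Hydraulic radius R = A/P = 12.31/9.431 = 1.306 m.
V = (1/n) R^(2/3) √S = (1/0.032) × 1.306^(2/3) × √0.031 = 6.573 m/s. Hydraulic depth D_h = A/T = 12.31/7.035 = 1.75 m.
Froude number Fr = V/√(g·D_h) = 6.573/√(9.81×1.75) = 1.59, which is greater than 1, so the flow is supercritical.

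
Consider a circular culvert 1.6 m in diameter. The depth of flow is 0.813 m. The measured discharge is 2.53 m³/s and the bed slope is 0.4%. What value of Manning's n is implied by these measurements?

For a circular section of diameter D = 1.6 m at depth y = 0.813 m, the central angle is θ = 2 arccos(1 − 2y/D) = 3.174 rad. Then A = (D²/8)(θ − sin θ) = 1.026 m² and P = Dθ/2 = 2.539 m.
Hydraulic radius R = A/P = 1.026/2.539 = 0.4041 m.
Rearranging Manning's equation: n = (1/Q) A R^(2/3) S^(1/2) = (1/2.53) × 1.026 × 0.4041^(2/3) × √0.004 = 0.014.

n = 0.014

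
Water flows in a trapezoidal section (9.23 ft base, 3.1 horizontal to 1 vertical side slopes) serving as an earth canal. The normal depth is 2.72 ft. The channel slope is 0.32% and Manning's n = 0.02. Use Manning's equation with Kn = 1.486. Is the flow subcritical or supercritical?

subcritical

With bottom width b = 9.23 ft and side slope z = 3.1: A = (b + zy)y = (9.23 + 3.1×2.72)×2.72 = 48.04 ft²; P = b + 2y√(1+z²) = 9.23 + 2×2.72×3.257 = 26.95 ft.
Hydraulic radius R = A/P = 48.04/26.95 = 1.783 ft.
V = (1.486/n) R^(2/3) √S = (1.486/0.02) × 1.783^(2/3) × √0.0032 = 6.179 ft/s. Hydraulic depth D_h = A/T = 48.04/26.09 = 1.841 ft.
Froude number Fr = V/√(g·D_h) = 6.179/√(32.2×1.841) = 0.803, which is less than 1, so the flow is subcritical.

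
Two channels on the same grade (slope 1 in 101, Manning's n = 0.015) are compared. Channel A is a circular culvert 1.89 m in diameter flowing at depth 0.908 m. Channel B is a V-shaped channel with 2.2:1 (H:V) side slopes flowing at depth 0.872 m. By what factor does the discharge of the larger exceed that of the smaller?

Channel A: For a circular section of diameter D = 1.89 m at depth y = 0.908 m, the central angle is θ = 2 arccos(1 − 2y/D) = 3.063 rad. Then A = (D²/8)(θ − sin θ) = 1.333 m² and P = Dθ/2 = 2.895 m. Hydraulic radius R = A/P = 1.333/2.895 = 0.4604 m. Q_A = (1/0.015)·1.333·0.4604^(2/3)·√0.009901 = 5.272 m³/s.
Channel B: For a triangular section with side slope z = 2.2: A = zy² = 2.2×0.872² = 1.673 m²; P = 2y√(1+z²) = 2×0.872×2.417 = 4.215 m. Hydraulic radius R = A/P = 1.673/4.215 = 0.3969 m. Q_B = (1/0.015)·1.673·0.3969^(2/3)·√0.009901 = 5.993 m³/s.
The larger discharge is 5.993 m³/s and the smaller is 5.272 m³/s; the ratio is 1.14.

1.14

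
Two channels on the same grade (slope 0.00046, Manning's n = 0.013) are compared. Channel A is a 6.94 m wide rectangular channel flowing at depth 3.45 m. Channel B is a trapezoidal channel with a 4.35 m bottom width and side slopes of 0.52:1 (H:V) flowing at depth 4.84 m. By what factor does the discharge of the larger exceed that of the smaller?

Channel A: Flow area A = b·y = 6.94 × 3.45 = 23.94 m². Wetted perimeter P = b + 2y = 6.94 + 2×3.45 = 13.84 m. Hydraulic radius R = A/P = 23.94/13.84 = 1.73 m. Q_A = (1/0.013)·23.94·1.73^(2/3)·√0.00046 = 56.93 m³/s.
Channel B: With bottom width b = 4.35 m and side slope z = 0.52: A = (b + zy)y = (4.35 + 0.52×4.84)×4.84 = 33.24 m²; P = b + 2y√(1+z²) = 4.35 + 2×4.84×1.127 = 15.26 m. Hydraulic radius R = A/P = 33.24/15.26 = 2.178 m. Q_B = (1/0.013)·33.24·2.178^(2/3)·√0.00046 = 92.13 m³/s.
The larger discharge is 92.13 m³/s and the smaller is 56.93 m³/s; the ratio is 1.62.

1.62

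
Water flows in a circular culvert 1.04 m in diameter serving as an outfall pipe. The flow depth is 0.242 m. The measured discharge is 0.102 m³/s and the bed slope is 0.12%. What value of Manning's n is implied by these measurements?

n = 0.014

For a circular section of diameter D = 1.04 m at depth y = 0.242 m, the central angle is θ = 2 arccos(1 − 2y/D) = 2.013 rad. Then A = (D²/8)(θ − sin θ) = 0.1501 m² and P = Dθ/2 = 1.047 m.
Hydraulic radius R = A/P = 0.1501/1.047 = 0.1433 m.
Rearranging Manning's equation: n = (1/Q) A R^(2/3) S^(1/2) = (1/0.102) × 0.1501 × 0.1433^(2/3) × √0.0012 = 0.014.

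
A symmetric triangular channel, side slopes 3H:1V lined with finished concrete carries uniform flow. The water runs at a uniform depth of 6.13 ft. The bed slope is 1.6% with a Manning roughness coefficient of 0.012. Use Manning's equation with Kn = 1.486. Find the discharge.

Q = 3600 ft³/s

For a triangular section with side slope z = 3: A = zy² = 3×6.13² = 112.7 ft²; P = 2y√(1+z²) = 2×6.13×3.162 = 38.77 ft.
Hydraulic radius R = A/P = 112.7/38.77 = 2.908 ft.
Manning's equation: Q = (1.486/n) A R^(2/3) S^(1/2) = (1.486/0.012) × 112.7 × 2.908^(2/3) × 0.016^(1/2) = 3600 ft³/s.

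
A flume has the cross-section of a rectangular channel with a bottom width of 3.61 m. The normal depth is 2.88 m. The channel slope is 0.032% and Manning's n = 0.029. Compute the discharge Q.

Q = 6.87 m³/s

Flow area A = b·y = 3.61 × 2.88 = 10.4 m². Wetted perimeter P = b + 2y = 3.61 + 2×2.88 = 9.37 m.
Hydraulic radius R = A/P = 10.4/9.37 = 1.11 m.
Manning's equation: Q = (1/n) A R^(2/3) S^(1/2) = (1/0.029) × 10.4 × 1.11^(2/3) × 0.00032^(1/2) = 6.87 m³/s.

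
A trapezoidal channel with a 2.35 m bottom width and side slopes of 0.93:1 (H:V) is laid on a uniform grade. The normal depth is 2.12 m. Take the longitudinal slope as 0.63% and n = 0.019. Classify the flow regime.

supercritical

With bottom width b = 2.35 m and side slope z = 0.93: A = (b + zy)y = (2.35 + 0.93×2.12)×2.12 = 9.162 m²; P = b + 2y√(1+z²) = 2.35 + 2×2.12×1.366 = 8.14 m.
Hydraulic radius R = A/P = 9.162/8.14 = 1.125 m.
V = (1/n) R^(2/3) √S = (1/0.019) × 1.125^(2/3) × √0.0063 = 4.52 m/s. Hydraulic depth D_h = A/T = 9.162/6.293 = 1.456 m.
Froude number Fr = V/√(g·D_h) = 4.52/√(9.81×1.456) = 1.2, which is greater than 1, so the flow is supercritical.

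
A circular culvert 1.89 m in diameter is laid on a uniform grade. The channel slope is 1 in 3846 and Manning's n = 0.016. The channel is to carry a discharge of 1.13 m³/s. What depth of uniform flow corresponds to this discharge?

Manning's equation rearranged: A R^(2/3) = nQ / (1·√S) = 0.016 × 1.13 / (√0.00026) = 1.121.
Trying y = 1.33 m: A R^(2/3) = 1.435 — over.
Trying y = 1.12 m: A R^(2/3) = 1.122 — ≈ 1.121.

y_n = 1.12 m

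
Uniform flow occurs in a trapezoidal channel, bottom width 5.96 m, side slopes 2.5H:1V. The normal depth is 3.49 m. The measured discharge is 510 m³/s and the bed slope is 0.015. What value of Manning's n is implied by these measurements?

With bottom width b = 5.96 m and side slope z = 2.5: A = (b + zy)y = (5.96 + 2.5×3.49)×3.49 = 51.25 m²; P = b + 2y√(1+z²) = 5.96 + 2×3.49×2.693 = 24.75 m.
Hydraulic radius R = A/P = 51.25/24.75 = 2.07 m.
Rearranging Manning's equation: n = (1/Q) A R^(2/3) S^(1/2) = (1/510) × 51.25 × 2.07^(2/3) × √0.015 = 0.02.

n = 0.02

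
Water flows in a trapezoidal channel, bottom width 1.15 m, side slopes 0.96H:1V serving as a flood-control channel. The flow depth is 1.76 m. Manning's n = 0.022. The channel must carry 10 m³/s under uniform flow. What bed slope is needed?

S = 0.00249

With bottom width b = 1.15 m and side slope z = 0.96: A = (b + zy)y = (1.15 + 0.96×1.76)×1.76 = 4.998 m²; P = b + 2y√(1+z²) = 1.15 + 2×1.76×1.386 = 6.029 m.
Hydraulic radius R = A/P = 4.998/6.029 = 0.8289 m.
From Manning's equation, S = [nQ / (1 A R^(2/3))]² = [0.022 × 10 / (1 × 4.998 × 0.8289^(2/3))]² = 0.00249.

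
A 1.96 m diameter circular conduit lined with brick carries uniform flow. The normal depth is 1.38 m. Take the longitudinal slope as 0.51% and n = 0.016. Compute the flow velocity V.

For a circular section of diameter D = 1.96 m at depth y = 1.38 m, the central angle is θ = 2 arccos(1 − 2y/D) = 3.982 rad. Then A = (D²/8)(θ − sin θ) = 2.27 m² and P = Dθ/2 = 3.903 m.
Hydraulic radius R = A/P = 2.27/3.903 = 0.5817 m.
From Manning's equation, V = (1/n) R^(2/3) S^(1/2) = (1/0.016) × 0.5817^(2/3) × 0.0051^(1/2) = 3.11 m/s.

V = 3.11 m/s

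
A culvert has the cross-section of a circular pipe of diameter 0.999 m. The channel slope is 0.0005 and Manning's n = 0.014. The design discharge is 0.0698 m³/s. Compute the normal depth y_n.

Manning's equation rearranged: A R^(2/3) = nQ / (1·√S) = 0.014 × 0.0698 / (√0.0005) = 0.0437.
Try y = 0.306 m: A R^(2/3) = 0.06337 — too large.
Try y = 0.203 m: A R^(2/3) = 0.02811 — too small.
Try y = 0.253 m: A R^(2/3) = 0.04369 — close enough.

y_n = 0.253 m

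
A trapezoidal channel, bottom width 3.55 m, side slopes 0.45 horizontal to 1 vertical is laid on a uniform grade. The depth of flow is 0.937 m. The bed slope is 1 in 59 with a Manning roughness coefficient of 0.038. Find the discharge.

Q = 9.7 m³/s

With bottom width b = 3.55 m and side slope z = 0.45: A = (b + zy)y = (3.55 + 0.45×0.937)×0.937 = 3.721 m²; P = b + 2y√(1+z²) = 3.55 + 2×0.937×1.097 = 5.605 m.
Hydraulic radius R = A/P = 3.721/5.605 = 0.6639 m.
Manning's equation: Q = (1/n) A R^(2/3) S^(1/2) = (1/0.038) × 3.721 × 0.6639^(2/3) × 0.01695^(1/2) = 9.7 m³/s.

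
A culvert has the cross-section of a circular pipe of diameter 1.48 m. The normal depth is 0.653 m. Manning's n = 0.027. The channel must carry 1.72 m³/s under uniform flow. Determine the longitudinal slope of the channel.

S = 0.017

For a circular section of diameter D = 1.48 m at depth y = 0.653 m, the central angle is θ = 2 arccos(1 − 2y/D) = 2.906 rad. Then A = (D²/8)(θ − sin θ) = 0.7317 m² and P = Dθ/2 = 2.15 m.
Hydraulic radius R = A/P = 0.7317/2.15 = 0.3403 m.
From Manning's equation, S = [nQ / (1 A R^(2/3))]² = [0.027 × 1.72 / (1 × 0.7317 × 0.3403^(2/3))]² = 0.017.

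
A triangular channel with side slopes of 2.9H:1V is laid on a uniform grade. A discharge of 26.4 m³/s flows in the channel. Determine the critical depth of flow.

At critical depth, Q² T / (g A³) = 1, i.e. A³/T = Q²/g = 26.4²/9.81 = 71.05.
Trying y = 1.5 m: A³/T = 31.93 — low.
Trying y = 1.95 m: A³/T = 118.6 — high.
Trying y = 1.76 m: A³/T = 71.01 — matches.

y_c = 1.76 m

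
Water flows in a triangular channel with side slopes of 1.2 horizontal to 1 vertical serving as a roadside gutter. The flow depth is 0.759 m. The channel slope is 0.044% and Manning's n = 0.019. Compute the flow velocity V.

V = 0.485 m/s

For a triangular section with side slope z = 1.2: A = zy² = 1.2×0.759² = 0.6913 m²; P = 2y√(1+z²) = 2×0.759×1.562 = 2.371 m.
Hydraulic radius R = A/P = 0.6913/2.371 = 0.2915 m.
From Manning's equation, V = (1/n) R^(2/3) S^(1/2) = (1/0.019) × 0.2915^(2/3) × 0.00044^(1/2) = 0.485 m/s.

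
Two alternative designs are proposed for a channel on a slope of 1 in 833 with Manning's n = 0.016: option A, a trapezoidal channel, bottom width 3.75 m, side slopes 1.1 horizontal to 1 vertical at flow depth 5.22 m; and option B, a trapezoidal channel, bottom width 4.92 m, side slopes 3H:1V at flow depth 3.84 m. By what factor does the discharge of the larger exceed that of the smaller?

1.13

Channel A: With bottom width b = 3.75 m and side slope z = 1.1: A = (b + zy)y = (3.75 + 1.1×5.22)×5.22 = 49.55 m²; P = b + 2y√(1+z²) = 3.75 + 2×5.22×1.487 = 19.27 m. Hydraulic radius R = A/P = 49.55/19.27 = 2.571 m. Q_A = (1/0.016)·49.55·2.571^(2/3)·√0.0012 = 201.4 m³/s.
Channel B: With bottom width b = 4.92 m and side slope z = 3: A = (b + zy)y = (4.92 + 3×3.84)×3.84 = 63.13 m²; P = b + 2y√(1+z²) = 4.92 + 2×3.84×3.162 = 29.21 m. Hydraulic radius R = A/P = 63.13/29.21 = 2.162 m. Q_B = (1/0.016)·63.13·2.162^(2/3)·√0.0012 = 228.5 m³/s.
The larger discharge is 228.5 m³/s and the smaller is 201.4 m³/s; the ratio is 1.13.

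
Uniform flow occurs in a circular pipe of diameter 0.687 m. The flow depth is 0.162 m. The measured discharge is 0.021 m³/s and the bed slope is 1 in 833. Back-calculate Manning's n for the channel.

For a circular section of diameter D = 0.687 m at depth y = 0.162 m, the central angle is θ = 2 arccos(1 − 2y/D) = 2.028 rad. Then A = (D²/8)(θ − sin θ) = 0.06672 m² and P = Dθ/2 = 0.6967 m.
Hydraulic radius R = A/P = 0.06672/0.6967 = 0.09577 m.
Rearranging Manning's equation: n = (1/Q) A R^(2/3) S^(1/2) = (1/0.021) × 0.06672 × 0.09577^(2/3) × √0.0012 = 0.023.

n = 0.023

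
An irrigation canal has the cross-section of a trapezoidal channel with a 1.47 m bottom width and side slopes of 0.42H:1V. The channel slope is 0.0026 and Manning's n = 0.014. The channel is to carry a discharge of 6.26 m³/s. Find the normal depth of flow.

Manning's equation rearranged: A R^(2/3) = nQ / (1·√S) = 0.014 × 6.26 / (√0.0026) = 1.719.
Try y = 0.909 m: A R^(2/3) = 1.045 — short.
Try y = 1.23 m: A R^(2/3) = 1.72 — close enough.

y_n = 1.23 m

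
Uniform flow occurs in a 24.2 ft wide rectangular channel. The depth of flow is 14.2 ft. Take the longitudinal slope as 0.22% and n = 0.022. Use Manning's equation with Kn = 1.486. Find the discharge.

Q = 3800 ft³/s

Flow area A = b·y = 24.2 × 14.2 = 343.6 ft². Wetted perimeter P = b + 2y = 24.2 + 2×14.2 = 52.6 ft.
Hydraulic radius R = A/P = 343.6/52.6 = 6.533 ft.
Manning's equation: Q = (1.486/n) A R^(2/3) S^(1/2) = (1.486/0.022) × 343.6 × 6.533^(2/3) × 0.0022^(1/2) = 3800 ft³/s.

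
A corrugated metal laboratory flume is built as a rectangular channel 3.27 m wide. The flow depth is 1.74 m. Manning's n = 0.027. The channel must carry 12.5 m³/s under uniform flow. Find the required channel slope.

S = 0.00442

Flow area A = b·y = 3.27 × 1.74 = 5.69 m². Wetted perimeter P = b + 2y = 3.27 + 2×1.74 = 6.75 m.
Hydraulic radius R = A/P = 5.69/6.75 = 0.8429 m.
From Manning's equation, S = [nQ / (1 A R^(2/3))]² = [0.027 × 12.5 / (1 × 5.69 × 0.8429^(2/3))]² = 0.00442.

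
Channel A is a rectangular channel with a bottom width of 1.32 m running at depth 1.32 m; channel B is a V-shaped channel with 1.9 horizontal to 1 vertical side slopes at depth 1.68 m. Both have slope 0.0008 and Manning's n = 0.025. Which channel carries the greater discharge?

Channel A: Flow area A = b·y = 1.32 × 1.32 = 1.742 m². Wetted perimeter P = b + 2y = 1.32 + 2×1.32 = 3.96 m. Hydraulic radius R = A/P = 1.742/3.96 = 0.44 m. Q_A = (1/0.025)·1.742·0.44^(2/3)·√0.0008 = 1.14 m³/s.
Channel B: For a triangular section with side slope z = 1.9: A = zy² = 1.9×1.68² = 5.363 m²; P = 2y√(1+z²) = 2×1.68×2.147 = 7.214 m. Hydraulic radius R = A/P = 5.363/7.214 = 0.7433 m. Q_B = (1/0.025)·5.363·0.7433^(2/3)·√0.0008 = 4.979 m³/s.
Q_A = 1.14 m³/s vs Q_B = 4.979 m³/s, so channel B carries more.

channel B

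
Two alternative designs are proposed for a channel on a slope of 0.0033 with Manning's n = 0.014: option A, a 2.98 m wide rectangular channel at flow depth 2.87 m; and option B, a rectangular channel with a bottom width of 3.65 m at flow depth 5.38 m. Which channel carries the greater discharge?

Channel A: Flow area A = b·y = 2.98 × 2.87 = 8.553 m². Wetted perimeter P = b + 2y = 2.98 + 2×2.87 = 8.72 m. Hydraulic radius R = A/P = 8.553/8.72 = 0.9808 m. Q_A = (1/0.014)·8.553·0.9808^(2/3)·√0.0033 = 34.64 m³/s.
Channel B: Flow area A = b·y = 3.65 × 5.38 = 19.64 m². Wetted perimeter P = b + 2y = 3.65 + 2×5.38 = 14.41 m. Hydraulic radius R = A/P = 19.64/14.41 = 1.363 m. Q_B = (1/0.014)·19.64·1.363^(2/3)·√0.0033 = 99.04 m³/s.
Q_A = 34.64 m³/s vs Q_B = 99.04 m³/s, so channel B carries more.

channel B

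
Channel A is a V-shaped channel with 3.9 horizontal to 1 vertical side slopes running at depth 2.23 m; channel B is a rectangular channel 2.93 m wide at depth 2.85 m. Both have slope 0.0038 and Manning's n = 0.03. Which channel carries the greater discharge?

channel A

Channel A: For a triangular section with side slope z = 3.9: A = zy² = 3.9×2.23² = 19.39 m²; P = 2y√(1+z²) = 2×2.23×4.026 = 17.96 m. Hydraulic radius R = A/P = 19.39/17.96 = 1.08 m. Q_A = (1/0.03)·19.39·1.08^(2/3)·√0.0038 = 41.95 m³/s.
Channel B: Flow area A = b·y = 2.93 × 2.85 = 8.351 m². Wetted perimeter P = b + 2y = 2.93 + 2×2.85 = 8.63 m. Hydraulic radius R = A/P = 8.351/8.63 = 0.9676 m. Q_B = (1/0.03)·8.351·0.9676^(2/3)·√0.0038 = 16.79 m³/s.
Q_A = 41.95 m³/s vs Q_B = 16.79 m³/s, so channel A carries more.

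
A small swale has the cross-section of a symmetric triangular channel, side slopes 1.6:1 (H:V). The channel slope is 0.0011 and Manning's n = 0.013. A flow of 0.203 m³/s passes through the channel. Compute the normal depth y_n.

Manning's equation rearranged: A R^(2/3) = nQ / (1·√S) = 0.013 × 0.203 / (√0.0011) = 0.07957.
Trying y = 0.514 m: A R^(2/3) = 0.1531 — too large.
Trying y = 0.402 m: A R^(2/3) = 0.07949 — matches.

y_n = 0.402 m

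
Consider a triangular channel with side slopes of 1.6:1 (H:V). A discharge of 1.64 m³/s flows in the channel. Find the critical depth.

y_c = 0.735 m

At critical depth, Q² T / (g A³) = 1, i.e. A³/T = Q²/g = 1.64²/9.81 = 0.2742.
Try y = 0.902 m: A³/T = 0.7643 — high.
Try y = 0.735 m: A³/T = 0.2746 — close enough.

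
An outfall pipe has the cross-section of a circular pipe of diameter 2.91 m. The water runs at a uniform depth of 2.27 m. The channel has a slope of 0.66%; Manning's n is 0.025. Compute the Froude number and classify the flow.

For a circular section of diameter D = 2.91 m at depth y = 2.27 m, the central angle is θ = 2 arccos(1 − 2y/D) = 4.331 rad. Then A = (D²/8)(θ − sin θ) = 5.566 m² and P = Dθ/2 = 6.301 m.
Hydraulic radius R = A/P = 5.566/6.301 = 0.8834 m.
V = (1/n) R^(2/3) √S = (1/0.025) × 0.8834^(2/3) × √0.0066 = 2.992 m/s. Hydraulic depth D_h = A/T = 5.566/2.411 = 2.309 m.
Froude number Fr = V/√(g·D_h) = 2.992/√(9.81×2.309) = 0.629, which is less than 1, so the flow is subcritical.

subcritical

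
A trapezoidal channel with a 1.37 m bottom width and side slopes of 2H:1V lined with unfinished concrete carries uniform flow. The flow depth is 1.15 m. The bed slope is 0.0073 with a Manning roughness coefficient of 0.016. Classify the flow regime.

With bottom width b = 1.37 m and side slope z = 2: A = (b + zy)y = (1.37 + 2×1.15)×1.15 = 4.22 m²; P = b + 2y√(1+z²) = 1.37 + 2×1.15×2.236 = 6.513 m.
Hydraulic radius R = A/P = 4.22/6.513 = 0.648 m.
V = (1/n) R^(2/3) √S = (1/0.016) × 0.648^(2/3) × √0.0073 = 3.999 m/s. Hydraulic depth D_h = A/T = 4.22/5.97 = 0.707 m.
Froude number Fr = V/√(g·D_h) = 3.999/√(9.81×0.707) = 1.52, which is greater than 1, so the flow is supercritical.

supercritical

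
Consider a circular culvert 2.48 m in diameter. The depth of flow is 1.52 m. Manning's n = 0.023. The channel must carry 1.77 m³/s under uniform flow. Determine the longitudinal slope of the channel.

For a circular section of diameter D = 2.48 m at depth y = 1.52 m, the central angle is θ = 2 arccos(1 − 2y/D) = 3.597 rad. Then A = (D²/8)(θ − sin θ) = 3.104 m² and P = Dθ/2 = 4.46 m.
Hydraulic radius R = A/P = 3.104/4.46 = 0.6958 m.
From Manning's equation, S = [nQ / (1 A R^(2/3))]² = [0.023 × 1.77 / (1 × 3.104 × 0.6958^(2/3))]² = 0.000279.

S = 0.000279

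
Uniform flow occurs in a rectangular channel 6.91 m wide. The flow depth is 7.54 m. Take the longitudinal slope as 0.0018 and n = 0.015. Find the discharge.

Q = 262 m³/s

Flow area A = b·y = 6.91 × 7.54 = 52.1 m². Wetted perimeter P = b + 2y = 6.91 + 2×7.54 = 21.99 m.
Hydraulic radius R = A/P = 52.1/21.99 = 2.369 m.
Manning's equation: Q = (1/n) A R^(2/3) S^(1/2) = (1/0.015) × 52.1 × 2.369^(2/3) × 0.0018^(1/2) = 262 m³/s.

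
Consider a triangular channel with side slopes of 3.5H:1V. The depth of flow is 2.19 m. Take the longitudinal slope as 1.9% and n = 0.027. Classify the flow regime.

For a triangular section with side slope z = 3.5: A = zy² = 3.5×2.19² = 16.79 m²; P = 2y√(1+z²) = 2×2.19×3.64 = 15.94 m.
Hydraulic radius R = A/P = 16.79/15.94 = 1.053 m.
V = (1/n) R^(2/3) √S = (1/0.027) × 1.053^(2/3) × √0.019 = 5.284 m/s. Hydraulic depth D_h = A/T = 16.79/15.33 = 1.095 m.
Froude number Fr = V/√(g·D_h) = 5.284/√(9.81×1.095) = 1.61, which is greater than 1, so the flow is supercritical.

supercritical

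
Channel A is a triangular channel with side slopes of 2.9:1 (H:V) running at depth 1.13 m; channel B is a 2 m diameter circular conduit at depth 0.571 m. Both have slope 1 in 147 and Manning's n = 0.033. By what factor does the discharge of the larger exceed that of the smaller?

Channel A: For a triangular section with side slope z = 2.9: A = zy² = 2.9×1.13² = 3.703 m²; P = 2y√(1+z²) = 2×1.13×3.068 = 6.933 m. Hydraulic radius R = A/P = 3.703/6.933 = 0.5341 m. Q_A = (1/0.033)·3.703·0.5341^(2/3)·√0.006803 = 6.093 m³/s.
Channel B: For a circular section of diameter D = 2 m at depth y = 0.571 m, the central angle is θ = 2 arccos(1 − 2y/D) = 2.255 rad. Then A = (D²/8)(θ − sin θ) = 0.7399 m² and P = Dθ/2 = 2.255 m. Hydraulic radius R = A/P = 0.7399/2.255 = 0.3281 m. Q_B = (1/0.033)·0.7399·0.3281^(2/3)·√0.006803 = 0.8798 m³/s.
The larger discharge is 6.093 m³/s and the smaller is 0.8798 m³/s; the ratio is 6.93.

6.93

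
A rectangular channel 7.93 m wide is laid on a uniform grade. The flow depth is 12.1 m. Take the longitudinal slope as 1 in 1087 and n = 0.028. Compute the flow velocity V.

V = 2.25 m/s

Flow area A = b·y = 7.93 × 12.1 = 95.95 m². Wetted perimeter P = b + 2y = 7.93 + 2×12.1 = 32.13 m.
Hydraulic radius R = A/P = 95.95/32.13 = 2.986 m.
From Manning's equation, V = (1/n) R^(2/3) S^(1/2) = (1/0.028) × 2.986^(2/3) × 0.00092^(1/2) = 2.25 m/s.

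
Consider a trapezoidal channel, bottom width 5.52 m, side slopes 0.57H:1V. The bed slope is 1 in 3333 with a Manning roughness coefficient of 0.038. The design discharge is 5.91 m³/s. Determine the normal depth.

y_n = 1.76 m

Manning's equation rearranged: A R^(2/3) = nQ / (1·√S) = 0.038 × 5.91 / (√0.0003) = 12.97.
Try y = 1.91 m: A R^(2/3) = 14.83 — over.
Try y = 1.24 m: A R^(2/3) = 7.314 — short.
Try y = 1.76 m: A R^(2/3) = 12.96 — ≈ 12.97.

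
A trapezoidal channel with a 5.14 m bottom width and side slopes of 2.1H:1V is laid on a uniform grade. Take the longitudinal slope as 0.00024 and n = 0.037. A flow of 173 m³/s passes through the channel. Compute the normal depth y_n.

Manning's equation rearranged: A R^(2/3) = nQ / (1·√S) = 0.037 × 173 / (√0.00024) = 413.2.
At y = 5.93 m: A R^(2/3) = 226 — low.
At y = 7.69 m: A R^(2/3) = 412.6 — ≈ 413.2.

y_n = 7.69 m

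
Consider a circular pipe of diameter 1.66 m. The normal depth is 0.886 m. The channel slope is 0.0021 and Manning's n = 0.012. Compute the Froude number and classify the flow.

subcritical

For a circular section of diameter D = 1.66 m at depth y = 0.886 m, the central angle is θ = 2 arccos(1 − 2y/D) = 3.277 rad. Then A = (D²/8)(θ − sin θ) = 1.175 m² and P = Dθ/2 = 2.72 m.
Hydraulic radius R = A/P = 1.175/2.72 = 0.4321 m.
V = (1/n) R^(2/3) √S = (1/0.012) × 0.4321^(2/3) × √0.0021 = 2.182 m/s. Hydraulic depth D_h = A/T = 1.175/1.656 = 0.7095 m.
Froude number Fr = V/√(g·D_h) = 2.182/√(9.81×0.7095) = 0.827, which is less than 1, so the flow is subcritical.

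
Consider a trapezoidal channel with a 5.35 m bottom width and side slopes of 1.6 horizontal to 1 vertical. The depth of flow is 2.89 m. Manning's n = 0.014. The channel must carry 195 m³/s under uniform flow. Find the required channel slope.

With bottom width b = 5.35 m and side slope z = 1.6: A = (b + zy)y = (5.35 + 1.6×2.89)×2.89 = 28.82 m²; P = b + 2y√(1+z²) = 5.35 + 2×2.89×1.887 = 16.26 m.
Hydraulic radius R = A/P = 28.82/16.26 = 1.773 m.
From Manning's equation, S = [nQ / (1 A R^(2/3))]² = [0.014 × 195 / (1 × 28.82 × 1.773^(2/3))]² = 0.00418.

S = 0.00418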